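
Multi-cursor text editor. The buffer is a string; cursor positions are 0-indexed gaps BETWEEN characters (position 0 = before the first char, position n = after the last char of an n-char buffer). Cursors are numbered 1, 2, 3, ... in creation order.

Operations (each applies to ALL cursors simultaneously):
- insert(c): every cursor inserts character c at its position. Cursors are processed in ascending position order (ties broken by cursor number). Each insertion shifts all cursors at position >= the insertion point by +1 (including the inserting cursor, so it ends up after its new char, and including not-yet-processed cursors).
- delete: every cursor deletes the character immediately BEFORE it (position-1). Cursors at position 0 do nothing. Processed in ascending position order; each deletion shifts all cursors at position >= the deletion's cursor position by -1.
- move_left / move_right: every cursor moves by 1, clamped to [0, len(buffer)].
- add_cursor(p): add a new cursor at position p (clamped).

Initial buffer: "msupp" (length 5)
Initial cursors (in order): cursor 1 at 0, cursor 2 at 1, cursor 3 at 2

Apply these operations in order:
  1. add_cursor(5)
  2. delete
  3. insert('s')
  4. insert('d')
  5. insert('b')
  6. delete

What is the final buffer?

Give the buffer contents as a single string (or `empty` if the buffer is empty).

Answer: sssdddupsd

Derivation:
After op 1 (add_cursor(5)): buffer="msupp" (len 5), cursors c1@0 c2@1 c3@2 c4@5, authorship .....
After op 2 (delete): buffer="up" (len 2), cursors c1@0 c2@0 c3@0 c4@2, authorship ..
After op 3 (insert('s')): buffer="sssups" (len 6), cursors c1@3 c2@3 c3@3 c4@6, authorship 123..4
After op 4 (insert('d')): buffer="sssdddupsd" (len 10), cursors c1@6 c2@6 c3@6 c4@10, authorship 123123..44
After op 5 (insert('b')): buffer="sssdddbbbupsdb" (len 14), cursors c1@9 c2@9 c3@9 c4@14, authorship 123123123..444
After op 6 (delete): buffer="sssdddupsd" (len 10), cursors c1@6 c2@6 c3@6 c4@10, authorship 123123..44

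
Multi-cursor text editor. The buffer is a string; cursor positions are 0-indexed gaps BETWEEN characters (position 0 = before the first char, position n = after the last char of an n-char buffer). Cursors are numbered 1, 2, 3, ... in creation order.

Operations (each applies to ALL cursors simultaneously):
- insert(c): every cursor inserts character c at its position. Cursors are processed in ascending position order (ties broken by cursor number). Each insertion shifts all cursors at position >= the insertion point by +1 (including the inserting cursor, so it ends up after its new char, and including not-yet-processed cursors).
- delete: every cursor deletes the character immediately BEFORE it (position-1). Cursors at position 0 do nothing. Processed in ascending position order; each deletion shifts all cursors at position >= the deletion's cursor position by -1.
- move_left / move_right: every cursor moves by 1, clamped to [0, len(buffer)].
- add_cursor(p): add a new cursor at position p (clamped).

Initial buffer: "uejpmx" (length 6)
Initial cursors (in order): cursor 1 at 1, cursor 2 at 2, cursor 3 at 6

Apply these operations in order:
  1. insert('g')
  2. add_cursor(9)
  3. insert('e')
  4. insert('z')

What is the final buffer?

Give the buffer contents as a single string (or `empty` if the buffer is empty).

After op 1 (insert('g')): buffer="ugegjpmxg" (len 9), cursors c1@2 c2@4 c3@9, authorship .1.2....3
After op 2 (add_cursor(9)): buffer="ugegjpmxg" (len 9), cursors c1@2 c2@4 c3@9 c4@9, authorship .1.2....3
After op 3 (insert('e')): buffer="ugeegejpmxgee" (len 13), cursors c1@3 c2@6 c3@13 c4@13, authorship .11.22....334
After op 4 (insert('z')): buffer="ugezegezjpmxgeezz" (len 17), cursors c1@4 c2@8 c3@17 c4@17, authorship .111.222....33434

Answer: ugezegezjpmxgeezz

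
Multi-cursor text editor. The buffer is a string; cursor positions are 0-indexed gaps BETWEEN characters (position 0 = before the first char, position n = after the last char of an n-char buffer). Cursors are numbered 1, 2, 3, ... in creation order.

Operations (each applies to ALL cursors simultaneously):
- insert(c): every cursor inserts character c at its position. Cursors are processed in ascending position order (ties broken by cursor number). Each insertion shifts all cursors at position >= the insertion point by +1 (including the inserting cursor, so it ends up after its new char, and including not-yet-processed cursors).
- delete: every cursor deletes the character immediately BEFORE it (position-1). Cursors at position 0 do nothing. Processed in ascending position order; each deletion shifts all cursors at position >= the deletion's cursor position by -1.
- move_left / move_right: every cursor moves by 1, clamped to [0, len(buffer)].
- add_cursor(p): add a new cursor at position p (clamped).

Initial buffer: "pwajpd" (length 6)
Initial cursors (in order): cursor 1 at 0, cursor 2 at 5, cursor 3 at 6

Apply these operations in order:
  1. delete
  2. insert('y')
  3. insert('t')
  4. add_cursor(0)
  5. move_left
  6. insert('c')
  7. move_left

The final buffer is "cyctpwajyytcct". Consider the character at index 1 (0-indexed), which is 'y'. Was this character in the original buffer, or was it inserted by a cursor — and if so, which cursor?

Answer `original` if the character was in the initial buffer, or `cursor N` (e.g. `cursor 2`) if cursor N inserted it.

After op 1 (delete): buffer="pwaj" (len 4), cursors c1@0 c2@4 c3@4, authorship ....
After op 2 (insert('y')): buffer="ypwajyy" (len 7), cursors c1@1 c2@7 c3@7, authorship 1....23
After op 3 (insert('t')): buffer="ytpwajyytt" (len 10), cursors c1@2 c2@10 c3@10, authorship 11....2323
After op 4 (add_cursor(0)): buffer="ytpwajyytt" (len 10), cursors c4@0 c1@2 c2@10 c3@10, authorship 11....2323
After op 5 (move_left): buffer="ytpwajyytt" (len 10), cursors c4@0 c1@1 c2@9 c3@9, authorship 11....2323
After op 6 (insert('c')): buffer="cyctpwajyytcct" (len 14), cursors c4@1 c1@3 c2@13 c3@13, authorship 4111....232233
After op 7 (move_left): buffer="cyctpwajyytcct" (len 14), cursors c4@0 c1@2 c2@12 c3@12, authorship 4111....232233
Authorship (.=original, N=cursor N): 4 1 1 1 . . . . 2 3 2 2 3 3
Index 1: author = 1

Answer: cursor 1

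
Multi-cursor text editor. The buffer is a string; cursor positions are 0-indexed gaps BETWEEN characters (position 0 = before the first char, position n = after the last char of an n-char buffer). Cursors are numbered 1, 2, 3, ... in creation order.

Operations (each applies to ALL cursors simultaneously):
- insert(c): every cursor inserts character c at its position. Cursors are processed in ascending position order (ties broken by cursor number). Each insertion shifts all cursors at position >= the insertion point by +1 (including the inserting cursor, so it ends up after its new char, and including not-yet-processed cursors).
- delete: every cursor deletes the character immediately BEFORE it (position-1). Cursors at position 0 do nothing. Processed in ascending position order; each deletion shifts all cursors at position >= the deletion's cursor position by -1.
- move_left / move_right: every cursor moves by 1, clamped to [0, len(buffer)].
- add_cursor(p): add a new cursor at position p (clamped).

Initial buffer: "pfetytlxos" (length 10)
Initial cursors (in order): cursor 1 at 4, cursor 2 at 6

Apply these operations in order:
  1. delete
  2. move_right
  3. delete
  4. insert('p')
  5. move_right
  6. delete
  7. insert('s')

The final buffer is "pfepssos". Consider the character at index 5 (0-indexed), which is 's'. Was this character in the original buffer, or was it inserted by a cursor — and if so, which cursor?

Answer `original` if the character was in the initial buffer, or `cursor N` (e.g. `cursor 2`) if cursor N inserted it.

After op 1 (delete): buffer="pfeylxos" (len 8), cursors c1@3 c2@4, authorship ........
After op 2 (move_right): buffer="pfeylxos" (len 8), cursors c1@4 c2@5, authorship ........
After op 3 (delete): buffer="pfexos" (len 6), cursors c1@3 c2@3, authorship ......
After op 4 (insert('p')): buffer="pfeppxos" (len 8), cursors c1@5 c2@5, authorship ...12...
After op 5 (move_right): buffer="pfeppxos" (len 8), cursors c1@6 c2@6, authorship ...12...
After op 6 (delete): buffer="pfepos" (len 6), cursors c1@4 c2@4, authorship ...1..
After op 7 (insert('s')): buffer="pfepssos" (len 8), cursors c1@6 c2@6, authorship ...112..
Authorship (.=original, N=cursor N): . . . 1 1 2 . .
Index 5: author = 2

Answer: cursor 2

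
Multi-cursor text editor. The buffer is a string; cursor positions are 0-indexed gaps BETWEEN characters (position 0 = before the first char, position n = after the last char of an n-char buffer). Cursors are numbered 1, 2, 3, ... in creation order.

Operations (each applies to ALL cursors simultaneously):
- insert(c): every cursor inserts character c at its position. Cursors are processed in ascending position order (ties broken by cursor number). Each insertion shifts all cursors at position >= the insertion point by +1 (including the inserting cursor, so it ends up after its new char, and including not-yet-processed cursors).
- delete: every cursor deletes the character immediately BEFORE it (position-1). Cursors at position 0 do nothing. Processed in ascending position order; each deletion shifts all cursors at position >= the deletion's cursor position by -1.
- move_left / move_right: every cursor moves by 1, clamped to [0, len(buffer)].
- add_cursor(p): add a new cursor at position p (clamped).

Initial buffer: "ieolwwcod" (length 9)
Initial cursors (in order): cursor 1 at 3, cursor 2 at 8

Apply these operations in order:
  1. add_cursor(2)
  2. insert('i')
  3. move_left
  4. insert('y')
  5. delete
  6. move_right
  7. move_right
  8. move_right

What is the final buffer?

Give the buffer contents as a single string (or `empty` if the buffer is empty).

After op 1 (add_cursor(2)): buffer="ieolwwcod" (len 9), cursors c3@2 c1@3 c2@8, authorship .........
After op 2 (insert('i')): buffer="ieioilwwcoid" (len 12), cursors c3@3 c1@5 c2@11, authorship ..3.1.....2.
After op 3 (move_left): buffer="ieioilwwcoid" (len 12), cursors c3@2 c1@4 c2@10, authorship ..3.1.....2.
After op 4 (insert('y')): buffer="ieyioyilwwcoyid" (len 15), cursors c3@3 c1@6 c2@13, authorship ..33.11.....22.
After op 5 (delete): buffer="ieioilwwcoid" (len 12), cursors c3@2 c1@4 c2@10, authorship ..3.1.....2.
After op 6 (move_right): buffer="ieioilwwcoid" (len 12), cursors c3@3 c1@5 c2@11, authorship ..3.1.....2.
After op 7 (move_right): buffer="ieioilwwcoid" (len 12), cursors c3@4 c1@6 c2@12, authorship ..3.1.....2.
After op 8 (move_right): buffer="ieioilwwcoid" (len 12), cursors c3@5 c1@7 c2@12, authorship ..3.1.....2.

Answer: ieioilwwcoid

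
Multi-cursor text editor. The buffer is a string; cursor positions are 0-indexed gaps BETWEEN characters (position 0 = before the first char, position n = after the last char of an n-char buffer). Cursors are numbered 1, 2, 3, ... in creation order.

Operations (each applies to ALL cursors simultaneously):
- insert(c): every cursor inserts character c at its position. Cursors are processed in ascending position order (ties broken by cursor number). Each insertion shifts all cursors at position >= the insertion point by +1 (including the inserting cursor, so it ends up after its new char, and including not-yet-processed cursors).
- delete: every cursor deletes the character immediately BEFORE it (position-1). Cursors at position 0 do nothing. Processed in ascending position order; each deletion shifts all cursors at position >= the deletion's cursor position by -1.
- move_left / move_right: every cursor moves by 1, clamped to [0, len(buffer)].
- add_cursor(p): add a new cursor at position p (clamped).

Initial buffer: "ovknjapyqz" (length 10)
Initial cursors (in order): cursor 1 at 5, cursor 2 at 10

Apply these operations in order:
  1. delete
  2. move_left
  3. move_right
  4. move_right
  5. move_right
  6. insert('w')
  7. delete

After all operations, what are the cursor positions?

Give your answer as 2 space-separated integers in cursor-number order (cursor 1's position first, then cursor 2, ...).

After op 1 (delete): buffer="ovknapyq" (len 8), cursors c1@4 c2@8, authorship ........
After op 2 (move_left): buffer="ovknapyq" (len 8), cursors c1@3 c2@7, authorship ........
After op 3 (move_right): buffer="ovknapyq" (len 8), cursors c1@4 c2@8, authorship ........
After op 4 (move_right): buffer="ovknapyq" (len 8), cursors c1@5 c2@8, authorship ........
After op 5 (move_right): buffer="ovknapyq" (len 8), cursors c1@6 c2@8, authorship ........
After op 6 (insert('w')): buffer="ovknapwyqw" (len 10), cursors c1@7 c2@10, authorship ......1..2
After op 7 (delete): buffer="ovknapyq" (len 8), cursors c1@6 c2@8, authorship ........

Answer: 6 8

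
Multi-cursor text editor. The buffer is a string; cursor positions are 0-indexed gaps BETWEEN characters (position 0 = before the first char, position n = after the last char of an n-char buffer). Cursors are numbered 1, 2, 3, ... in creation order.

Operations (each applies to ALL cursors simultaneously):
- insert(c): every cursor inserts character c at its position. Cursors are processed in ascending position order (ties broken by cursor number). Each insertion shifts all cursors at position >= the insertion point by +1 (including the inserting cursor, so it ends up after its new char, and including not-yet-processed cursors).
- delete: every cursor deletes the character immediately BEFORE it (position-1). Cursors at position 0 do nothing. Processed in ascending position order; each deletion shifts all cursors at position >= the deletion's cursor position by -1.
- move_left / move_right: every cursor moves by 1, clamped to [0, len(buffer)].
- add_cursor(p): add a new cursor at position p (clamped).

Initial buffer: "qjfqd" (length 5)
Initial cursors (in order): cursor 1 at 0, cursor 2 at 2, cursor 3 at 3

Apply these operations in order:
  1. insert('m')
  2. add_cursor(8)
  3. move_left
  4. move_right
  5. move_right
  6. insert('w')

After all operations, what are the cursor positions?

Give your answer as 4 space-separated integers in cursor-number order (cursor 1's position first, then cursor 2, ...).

After op 1 (insert('m')): buffer="mqjmfmqd" (len 8), cursors c1@1 c2@4 c3@6, authorship 1..2.3..
After op 2 (add_cursor(8)): buffer="mqjmfmqd" (len 8), cursors c1@1 c2@4 c3@6 c4@8, authorship 1..2.3..
After op 3 (move_left): buffer="mqjmfmqd" (len 8), cursors c1@0 c2@3 c3@5 c4@7, authorship 1..2.3..
After op 4 (move_right): buffer="mqjmfmqd" (len 8), cursors c1@1 c2@4 c3@6 c4@8, authorship 1..2.3..
After op 5 (move_right): buffer="mqjmfmqd" (len 8), cursors c1@2 c2@5 c3@7 c4@8, authorship 1..2.3..
After op 6 (insert('w')): buffer="mqwjmfwmqwdw" (len 12), cursors c1@3 c2@7 c3@10 c4@12, authorship 1.1.2.23.3.4

Answer: 3 7 10 12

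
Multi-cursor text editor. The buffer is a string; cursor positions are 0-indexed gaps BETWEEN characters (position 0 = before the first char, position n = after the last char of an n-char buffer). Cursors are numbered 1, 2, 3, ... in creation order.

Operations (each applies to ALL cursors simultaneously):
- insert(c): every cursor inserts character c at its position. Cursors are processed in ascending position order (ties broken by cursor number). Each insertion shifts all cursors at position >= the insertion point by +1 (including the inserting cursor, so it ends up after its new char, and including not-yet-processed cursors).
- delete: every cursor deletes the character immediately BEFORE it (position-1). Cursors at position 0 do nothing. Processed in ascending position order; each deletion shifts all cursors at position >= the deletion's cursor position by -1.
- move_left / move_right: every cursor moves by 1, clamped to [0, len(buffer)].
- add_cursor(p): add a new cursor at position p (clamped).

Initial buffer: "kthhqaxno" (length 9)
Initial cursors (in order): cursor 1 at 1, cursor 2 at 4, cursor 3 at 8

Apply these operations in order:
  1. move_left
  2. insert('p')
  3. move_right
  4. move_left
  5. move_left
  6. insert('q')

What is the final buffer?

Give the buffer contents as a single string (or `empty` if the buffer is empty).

Answer: qpkthqphqaxqpno

Derivation:
After op 1 (move_left): buffer="kthhqaxno" (len 9), cursors c1@0 c2@3 c3@7, authorship .........
After op 2 (insert('p')): buffer="pkthphqaxpno" (len 12), cursors c1@1 c2@5 c3@10, authorship 1...2....3..
After op 3 (move_right): buffer="pkthphqaxpno" (len 12), cursors c1@2 c2@6 c3@11, authorship 1...2....3..
After op 4 (move_left): buffer="pkthphqaxpno" (len 12), cursors c1@1 c2@5 c3@10, authorship 1...2....3..
After op 5 (move_left): buffer="pkthphqaxpno" (len 12), cursors c1@0 c2@4 c3@9, authorship 1...2....3..
After op 6 (insert('q')): buffer="qpkthqphqaxqpno" (len 15), cursors c1@1 c2@6 c3@12, authorship 11...22....33..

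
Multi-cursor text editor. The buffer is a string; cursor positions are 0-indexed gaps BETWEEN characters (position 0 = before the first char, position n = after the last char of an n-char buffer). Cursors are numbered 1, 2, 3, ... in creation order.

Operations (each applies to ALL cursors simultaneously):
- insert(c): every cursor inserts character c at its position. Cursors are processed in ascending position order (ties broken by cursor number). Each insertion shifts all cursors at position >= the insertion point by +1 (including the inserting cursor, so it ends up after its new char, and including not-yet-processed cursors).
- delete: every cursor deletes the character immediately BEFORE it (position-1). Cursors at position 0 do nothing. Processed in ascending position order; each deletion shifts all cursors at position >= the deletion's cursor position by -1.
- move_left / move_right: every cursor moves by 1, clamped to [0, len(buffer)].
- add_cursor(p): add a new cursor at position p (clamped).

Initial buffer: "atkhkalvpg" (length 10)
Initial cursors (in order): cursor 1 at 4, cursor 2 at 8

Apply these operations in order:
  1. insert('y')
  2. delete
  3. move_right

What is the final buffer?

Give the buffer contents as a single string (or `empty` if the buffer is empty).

Answer: atkhkalvpg

Derivation:
After op 1 (insert('y')): buffer="atkhykalvypg" (len 12), cursors c1@5 c2@10, authorship ....1....2..
After op 2 (delete): buffer="atkhkalvpg" (len 10), cursors c1@4 c2@8, authorship ..........
After op 3 (move_right): buffer="atkhkalvpg" (len 10), cursors c1@5 c2@9, authorship ..........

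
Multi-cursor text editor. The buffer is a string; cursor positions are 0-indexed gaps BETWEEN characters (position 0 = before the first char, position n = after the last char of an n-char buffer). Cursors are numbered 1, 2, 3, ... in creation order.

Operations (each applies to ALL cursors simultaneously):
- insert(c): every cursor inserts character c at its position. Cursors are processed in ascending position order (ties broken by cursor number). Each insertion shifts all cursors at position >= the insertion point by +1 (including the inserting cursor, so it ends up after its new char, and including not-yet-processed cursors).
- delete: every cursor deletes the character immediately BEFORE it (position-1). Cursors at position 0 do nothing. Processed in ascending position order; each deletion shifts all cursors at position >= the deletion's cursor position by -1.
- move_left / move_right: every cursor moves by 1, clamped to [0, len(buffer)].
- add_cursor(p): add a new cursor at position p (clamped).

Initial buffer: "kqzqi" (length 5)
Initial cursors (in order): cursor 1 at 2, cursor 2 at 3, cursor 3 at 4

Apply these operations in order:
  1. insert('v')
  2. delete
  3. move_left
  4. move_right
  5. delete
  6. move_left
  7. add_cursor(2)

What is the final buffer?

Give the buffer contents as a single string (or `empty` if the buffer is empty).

After op 1 (insert('v')): buffer="kqvzvqvi" (len 8), cursors c1@3 c2@5 c3@7, authorship ..1.2.3.
After op 2 (delete): buffer="kqzqi" (len 5), cursors c1@2 c2@3 c3@4, authorship .....
After op 3 (move_left): buffer="kqzqi" (len 5), cursors c1@1 c2@2 c3@3, authorship .....
After op 4 (move_right): buffer="kqzqi" (len 5), cursors c1@2 c2@3 c3@4, authorship .....
After op 5 (delete): buffer="ki" (len 2), cursors c1@1 c2@1 c3@1, authorship ..
After op 6 (move_left): buffer="ki" (len 2), cursors c1@0 c2@0 c3@0, authorship ..
After op 7 (add_cursor(2)): buffer="ki" (len 2), cursors c1@0 c2@0 c3@0 c4@2, authorship ..

Answer: ki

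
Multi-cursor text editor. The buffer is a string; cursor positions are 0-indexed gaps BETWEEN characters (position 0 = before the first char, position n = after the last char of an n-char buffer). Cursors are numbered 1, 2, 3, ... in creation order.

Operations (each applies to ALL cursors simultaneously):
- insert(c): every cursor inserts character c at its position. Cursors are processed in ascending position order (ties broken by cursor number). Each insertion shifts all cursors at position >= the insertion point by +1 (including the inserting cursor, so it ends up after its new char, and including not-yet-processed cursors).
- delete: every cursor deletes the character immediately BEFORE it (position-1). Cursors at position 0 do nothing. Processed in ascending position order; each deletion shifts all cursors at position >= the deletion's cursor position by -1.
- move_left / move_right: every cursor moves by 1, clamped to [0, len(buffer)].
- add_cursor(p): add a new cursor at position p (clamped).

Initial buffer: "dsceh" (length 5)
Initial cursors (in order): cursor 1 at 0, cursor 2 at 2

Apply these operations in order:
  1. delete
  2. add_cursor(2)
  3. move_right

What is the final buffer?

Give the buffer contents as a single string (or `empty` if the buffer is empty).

After op 1 (delete): buffer="dceh" (len 4), cursors c1@0 c2@1, authorship ....
After op 2 (add_cursor(2)): buffer="dceh" (len 4), cursors c1@0 c2@1 c3@2, authorship ....
After op 3 (move_right): buffer="dceh" (len 4), cursors c1@1 c2@2 c3@3, authorship ....

Answer: dceh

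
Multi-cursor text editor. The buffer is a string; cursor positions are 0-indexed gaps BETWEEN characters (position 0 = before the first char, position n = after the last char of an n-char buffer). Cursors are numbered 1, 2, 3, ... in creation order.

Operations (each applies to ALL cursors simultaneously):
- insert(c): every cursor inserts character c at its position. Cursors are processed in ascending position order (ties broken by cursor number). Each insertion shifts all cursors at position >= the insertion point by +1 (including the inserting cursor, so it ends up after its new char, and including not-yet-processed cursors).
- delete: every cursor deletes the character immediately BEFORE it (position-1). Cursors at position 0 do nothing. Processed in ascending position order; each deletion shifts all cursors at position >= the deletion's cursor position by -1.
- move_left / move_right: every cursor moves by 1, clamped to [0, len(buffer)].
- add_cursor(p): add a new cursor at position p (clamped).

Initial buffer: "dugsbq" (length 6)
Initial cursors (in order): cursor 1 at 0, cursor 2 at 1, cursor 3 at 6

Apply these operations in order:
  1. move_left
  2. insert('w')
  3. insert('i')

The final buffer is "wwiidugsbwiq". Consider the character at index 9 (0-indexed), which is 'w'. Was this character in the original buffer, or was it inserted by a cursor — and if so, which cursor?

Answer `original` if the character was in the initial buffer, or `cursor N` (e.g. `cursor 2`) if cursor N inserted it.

After op 1 (move_left): buffer="dugsbq" (len 6), cursors c1@0 c2@0 c3@5, authorship ......
After op 2 (insert('w')): buffer="wwdugsbwq" (len 9), cursors c1@2 c2@2 c3@8, authorship 12.....3.
After op 3 (insert('i')): buffer="wwiidugsbwiq" (len 12), cursors c1@4 c2@4 c3@11, authorship 1212.....33.
Authorship (.=original, N=cursor N): 1 2 1 2 . . . . . 3 3 .
Index 9: author = 3

Answer: cursor 3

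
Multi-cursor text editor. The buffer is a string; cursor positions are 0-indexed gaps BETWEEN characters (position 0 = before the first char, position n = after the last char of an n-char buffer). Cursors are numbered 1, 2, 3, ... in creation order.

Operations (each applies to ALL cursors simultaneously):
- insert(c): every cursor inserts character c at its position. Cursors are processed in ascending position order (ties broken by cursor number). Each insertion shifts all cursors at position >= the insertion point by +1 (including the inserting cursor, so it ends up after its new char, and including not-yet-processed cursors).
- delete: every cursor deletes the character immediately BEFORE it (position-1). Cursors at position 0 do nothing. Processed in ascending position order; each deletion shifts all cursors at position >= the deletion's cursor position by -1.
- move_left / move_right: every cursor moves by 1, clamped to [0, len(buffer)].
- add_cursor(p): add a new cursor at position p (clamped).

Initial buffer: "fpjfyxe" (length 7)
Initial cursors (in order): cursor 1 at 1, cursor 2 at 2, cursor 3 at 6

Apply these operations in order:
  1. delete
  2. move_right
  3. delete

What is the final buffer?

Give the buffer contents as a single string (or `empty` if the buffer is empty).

After op 1 (delete): buffer="jfye" (len 4), cursors c1@0 c2@0 c3@3, authorship ....
After op 2 (move_right): buffer="jfye" (len 4), cursors c1@1 c2@1 c3@4, authorship ....
After op 3 (delete): buffer="fy" (len 2), cursors c1@0 c2@0 c3@2, authorship ..

Answer: fy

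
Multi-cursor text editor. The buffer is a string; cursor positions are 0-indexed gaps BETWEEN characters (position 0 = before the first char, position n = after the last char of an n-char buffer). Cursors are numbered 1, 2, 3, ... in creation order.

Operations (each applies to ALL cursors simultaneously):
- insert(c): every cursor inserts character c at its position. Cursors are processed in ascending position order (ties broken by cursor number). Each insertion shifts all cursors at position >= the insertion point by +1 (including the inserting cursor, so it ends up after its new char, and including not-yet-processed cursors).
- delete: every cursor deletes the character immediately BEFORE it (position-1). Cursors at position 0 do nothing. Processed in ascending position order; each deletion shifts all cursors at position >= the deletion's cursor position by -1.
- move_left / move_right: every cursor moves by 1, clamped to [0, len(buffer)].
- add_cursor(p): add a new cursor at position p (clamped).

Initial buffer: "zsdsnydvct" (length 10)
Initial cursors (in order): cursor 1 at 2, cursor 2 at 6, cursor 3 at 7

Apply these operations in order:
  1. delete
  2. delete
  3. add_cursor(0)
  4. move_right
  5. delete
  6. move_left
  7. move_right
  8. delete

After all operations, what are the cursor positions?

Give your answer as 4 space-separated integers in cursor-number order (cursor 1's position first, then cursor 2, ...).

Answer: 0 0 0 0

Derivation:
After op 1 (delete): buffer="zdsnvct" (len 7), cursors c1@1 c2@4 c3@4, authorship .......
After op 2 (delete): buffer="dvct" (len 4), cursors c1@0 c2@1 c3@1, authorship ....
After op 3 (add_cursor(0)): buffer="dvct" (len 4), cursors c1@0 c4@0 c2@1 c3@1, authorship ....
After op 4 (move_right): buffer="dvct" (len 4), cursors c1@1 c4@1 c2@2 c3@2, authorship ....
After op 5 (delete): buffer="ct" (len 2), cursors c1@0 c2@0 c3@0 c4@0, authorship ..
After op 6 (move_left): buffer="ct" (len 2), cursors c1@0 c2@0 c3@0 c4@0, authorship ..
After op 7 (move_right): buffer="ct" (len 2), cursors c1@1 c2@1 c3@1 c4@1, authorship ..
After op 8 (delete): buffer="t" (len 1), cursors c1@0 c2@0 c3@0 c4@0, authorship .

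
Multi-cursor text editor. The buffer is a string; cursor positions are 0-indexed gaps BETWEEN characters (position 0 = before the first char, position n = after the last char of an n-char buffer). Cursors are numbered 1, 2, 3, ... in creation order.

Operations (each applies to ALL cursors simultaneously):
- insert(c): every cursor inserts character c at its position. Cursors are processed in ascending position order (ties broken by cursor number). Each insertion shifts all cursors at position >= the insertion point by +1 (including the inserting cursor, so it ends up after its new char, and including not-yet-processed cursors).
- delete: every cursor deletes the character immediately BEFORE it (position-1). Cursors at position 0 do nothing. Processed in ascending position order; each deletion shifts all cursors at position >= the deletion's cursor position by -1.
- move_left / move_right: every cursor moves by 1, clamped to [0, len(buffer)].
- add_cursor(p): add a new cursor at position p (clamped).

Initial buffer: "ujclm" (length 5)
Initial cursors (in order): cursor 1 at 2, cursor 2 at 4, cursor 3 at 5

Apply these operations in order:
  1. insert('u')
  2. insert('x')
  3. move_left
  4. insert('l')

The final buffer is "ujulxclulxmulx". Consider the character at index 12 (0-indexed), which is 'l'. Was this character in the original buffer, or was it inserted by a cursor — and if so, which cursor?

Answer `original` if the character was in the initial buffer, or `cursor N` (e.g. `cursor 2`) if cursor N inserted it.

After op 1 (insert('u')): buffer="ujuclumu" (len 8), cursors c1@3 c2@6 c3@8, authorship ..1..2.3
After op 2 (insert('x')): buffer="ujuxcluxmux" (len 11), cursors c1@4 c2@8 c3@11, authorship ..11..22.33
After op 3 (move_left): buffer="ujuxcluxmux" (len 11), cursors c1@3 c2@7 c3@10, authorship ..11..22.33
After op 4 (insert('l')): buffer="ujulxclulxmulx" (len 14), cursors c1@4 c2@9 c3@13, authorship ..111..222.333
Authorship (.=original, N=cursor N): . . 1 1 1 . . 2 2 2 . 3 3 3
Index 12: author = 3

Answer: cursor 3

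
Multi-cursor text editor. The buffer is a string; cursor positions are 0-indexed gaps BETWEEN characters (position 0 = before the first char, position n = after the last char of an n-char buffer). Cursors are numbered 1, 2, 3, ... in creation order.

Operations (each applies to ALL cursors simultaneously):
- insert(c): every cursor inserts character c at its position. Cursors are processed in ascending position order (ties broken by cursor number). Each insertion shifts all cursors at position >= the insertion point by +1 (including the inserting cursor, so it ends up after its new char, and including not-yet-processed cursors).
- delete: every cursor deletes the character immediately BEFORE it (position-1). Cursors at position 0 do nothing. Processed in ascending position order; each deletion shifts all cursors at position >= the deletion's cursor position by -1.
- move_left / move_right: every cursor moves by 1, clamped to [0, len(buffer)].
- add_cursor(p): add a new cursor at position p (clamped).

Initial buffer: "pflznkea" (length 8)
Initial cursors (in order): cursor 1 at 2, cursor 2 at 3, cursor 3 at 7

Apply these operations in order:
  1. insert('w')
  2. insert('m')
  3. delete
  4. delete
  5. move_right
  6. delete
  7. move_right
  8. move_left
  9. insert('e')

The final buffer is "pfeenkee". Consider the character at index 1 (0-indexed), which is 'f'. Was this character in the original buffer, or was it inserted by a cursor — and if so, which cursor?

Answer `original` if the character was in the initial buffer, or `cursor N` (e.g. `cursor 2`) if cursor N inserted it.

After op 1 (insert('w')): buffer="pfwlwznkewa" (len 11), cursors c1@3 c2@5 c3@10, authorship ..1.2....3.
After op 2 (insert('m')): buffer="pfwmlwmznkewma" (len 14), cursors c1@4 c2@7 c3@13, authorship ..11.22....33.
After op 3 (delete): buffer="pfwlwznkewa" (len 11), cursors c1@3 c2@5 c3@10, authorship ..1.2....3.
After op 4 (delete): buffer="pflznkea" (len 8), cursors c1@2 c2@3 c3@7, authorship ........
After op 5 (move_right): buffer="pflznkea" (len 8), cursors c1@3 c2@4 c3@8, authorship ........
After op 6 (delete): buffer="pfnke" (len 5), cursors c1@2 c2@2 c3@5, authorship .....
After op 7 (move_right): buffer="pfnke" (len 5), cursors c1@3 c2@3 c3@5, authorship .....
After op 8 (move_left): buffer="pfnke" (len 5), cursors c1@2 c2@2 c3@4, authorship .....
After op 9 (insert('e')): buffer="pfeenkee" (len 8), cursors c1@4 c2@4 c3@7, authorship ..12..3.
Authorship (.=original, N=cursor N): . . 1 2 . . 3 .
Index 1: author = original

Answer: original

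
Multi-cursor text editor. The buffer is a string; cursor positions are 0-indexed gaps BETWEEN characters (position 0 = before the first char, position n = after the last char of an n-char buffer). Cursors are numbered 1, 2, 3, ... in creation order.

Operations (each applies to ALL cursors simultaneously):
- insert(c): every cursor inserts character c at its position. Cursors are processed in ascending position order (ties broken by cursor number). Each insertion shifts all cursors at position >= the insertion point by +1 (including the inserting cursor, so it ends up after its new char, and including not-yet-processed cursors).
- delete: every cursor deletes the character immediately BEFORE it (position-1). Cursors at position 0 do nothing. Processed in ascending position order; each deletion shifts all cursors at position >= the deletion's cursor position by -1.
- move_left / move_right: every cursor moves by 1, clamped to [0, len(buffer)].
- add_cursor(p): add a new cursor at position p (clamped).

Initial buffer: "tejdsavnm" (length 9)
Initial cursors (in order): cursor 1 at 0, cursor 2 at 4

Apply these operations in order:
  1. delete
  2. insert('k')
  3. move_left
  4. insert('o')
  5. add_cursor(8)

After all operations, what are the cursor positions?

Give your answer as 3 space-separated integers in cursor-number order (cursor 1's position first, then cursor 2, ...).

Answer: 1 6 8

Derivation:
After op 1 (delete): buffer="tejsavnm" (len 8), cursors c1@0 c2@3, authorship ........
After op 2 (insert('k')): buffer="ktejksavnm" (len 10), cursors c1@1 c2@5, authorship 1...2.....
After op 3 (move_left): buffer="ktejksavnm" (len 10), cursors c1@0 c2@4, authorship 1...2.....
After op 4 (insert('o')): buffer="oktejoksavnm" (len 12), cursors c1@1 c2@6, authorship 11...22.....
After op 5 (add_cursor(8)): buffer="oktejoksavnm" (len 12), cursors c1@1 c2@6 c3@8, authorship 11...22.....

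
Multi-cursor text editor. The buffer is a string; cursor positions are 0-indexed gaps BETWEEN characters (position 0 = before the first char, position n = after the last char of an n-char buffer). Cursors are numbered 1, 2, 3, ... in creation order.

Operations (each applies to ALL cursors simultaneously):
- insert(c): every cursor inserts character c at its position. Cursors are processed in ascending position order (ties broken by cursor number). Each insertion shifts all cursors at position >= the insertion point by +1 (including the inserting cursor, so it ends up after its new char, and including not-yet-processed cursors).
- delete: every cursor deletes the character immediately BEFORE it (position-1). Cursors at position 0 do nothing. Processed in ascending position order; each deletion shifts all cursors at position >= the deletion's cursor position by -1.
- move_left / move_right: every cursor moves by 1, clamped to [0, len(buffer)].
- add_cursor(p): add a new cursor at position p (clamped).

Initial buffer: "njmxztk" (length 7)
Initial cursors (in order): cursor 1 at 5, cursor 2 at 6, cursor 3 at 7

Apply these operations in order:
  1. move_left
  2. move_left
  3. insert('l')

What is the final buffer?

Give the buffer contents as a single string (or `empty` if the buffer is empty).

After op 1 (move_left): buffer="njmxztk" (len 7), cursors c1@4 c2@5 c3@6, authorship .......
After op 2 (move_left): buffer="njmxztk" (len 7), cursors c1@3 c2@4 c3@5, authorship .......
After op 3 (insert('l')): buffer="njmlxlzltk" (len 10), cursors c1@4 c2@6 c3@8, authorship ...1.2.3..

Answer: njmlxlzltk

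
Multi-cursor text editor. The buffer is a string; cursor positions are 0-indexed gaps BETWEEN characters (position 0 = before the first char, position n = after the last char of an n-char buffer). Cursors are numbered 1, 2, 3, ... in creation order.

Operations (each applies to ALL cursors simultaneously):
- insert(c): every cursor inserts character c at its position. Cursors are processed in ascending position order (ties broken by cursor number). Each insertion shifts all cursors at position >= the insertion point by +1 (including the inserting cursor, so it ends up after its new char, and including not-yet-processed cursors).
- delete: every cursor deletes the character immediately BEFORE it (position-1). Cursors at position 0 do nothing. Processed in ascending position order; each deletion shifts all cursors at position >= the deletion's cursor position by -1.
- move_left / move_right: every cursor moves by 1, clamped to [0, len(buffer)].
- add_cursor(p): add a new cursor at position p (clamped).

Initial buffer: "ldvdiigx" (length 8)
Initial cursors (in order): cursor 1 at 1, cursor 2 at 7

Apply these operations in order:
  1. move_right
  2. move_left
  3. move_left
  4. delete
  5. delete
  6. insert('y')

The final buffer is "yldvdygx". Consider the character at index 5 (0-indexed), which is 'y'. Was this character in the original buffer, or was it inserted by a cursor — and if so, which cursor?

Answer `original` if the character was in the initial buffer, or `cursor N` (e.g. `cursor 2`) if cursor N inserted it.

Answer: cursor 2

Derivation:
After op 1 (move_right): buffer="ldvdiigx" (len 8), cursors c1@2 c2@8, authorship ........
After op 2 (move_left): buffer="ldvdiigx" (len 8), cursors c1@1 c2@7, authorship ........
After op 3 (move_left): buffer="ldvdiigx" (len 8), cursors c1@0 c2@6, authorship ........
After op 4 (delete): buffer="ldvdigx" (len 7), cursors c1@0 c2@5, authorship .......
After op 5 (delete): buffer="ldvdgx" (len 6), cursors c1@0 c2@4, authorship ......
After op 6 (insert('y')): buffer="yldvdygx" (len 8), cursors c1@1 c2@6, authorship 1....2..
Authorship (.=original, N=cursor N): 1 . . . . 2 . .
Index 5: author = 2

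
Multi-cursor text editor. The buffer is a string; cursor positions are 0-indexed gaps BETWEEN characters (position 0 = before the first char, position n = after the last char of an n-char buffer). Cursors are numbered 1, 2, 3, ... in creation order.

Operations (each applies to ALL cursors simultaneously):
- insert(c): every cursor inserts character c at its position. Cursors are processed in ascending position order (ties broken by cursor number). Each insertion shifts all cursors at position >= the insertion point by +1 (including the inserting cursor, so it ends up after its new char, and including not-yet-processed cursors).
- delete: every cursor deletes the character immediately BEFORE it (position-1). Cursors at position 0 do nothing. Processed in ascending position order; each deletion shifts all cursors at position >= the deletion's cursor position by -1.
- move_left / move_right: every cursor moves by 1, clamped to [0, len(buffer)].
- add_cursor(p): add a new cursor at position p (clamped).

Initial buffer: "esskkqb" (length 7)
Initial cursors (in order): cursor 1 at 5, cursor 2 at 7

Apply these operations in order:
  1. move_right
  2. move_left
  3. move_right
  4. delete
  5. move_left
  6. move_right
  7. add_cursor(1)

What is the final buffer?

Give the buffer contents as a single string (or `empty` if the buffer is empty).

After op 1 (move_right): buffer="esskkqb" (len 7), cursors c1@6 c2@7, authorship .......
After op 2 (move_left): buffer="esskkqb" (len 7), cursors c1@5 c2@6, authorship .......
After op 3 (move_right): buffer="esskkqb" (len 7), cursors c1@6 c2@7, authorship .......
After op 4 (delete): buffer="esskk" (len 5), cursors c1@5 c2@5, authorship .....
After op 5 (move_left): buffer="esskk" (len 5), cursors c1@4 c2@4, authorship .....
After op 6 (move_right): buffer="esskk" (len 5), cursors c1@5 c2@5, authorship .....
After op 7 (add_cursor(1)): buffer="esskk" (len 5), cursors c3@1 c1@5 c2@5, authorship .....

Answer: esskk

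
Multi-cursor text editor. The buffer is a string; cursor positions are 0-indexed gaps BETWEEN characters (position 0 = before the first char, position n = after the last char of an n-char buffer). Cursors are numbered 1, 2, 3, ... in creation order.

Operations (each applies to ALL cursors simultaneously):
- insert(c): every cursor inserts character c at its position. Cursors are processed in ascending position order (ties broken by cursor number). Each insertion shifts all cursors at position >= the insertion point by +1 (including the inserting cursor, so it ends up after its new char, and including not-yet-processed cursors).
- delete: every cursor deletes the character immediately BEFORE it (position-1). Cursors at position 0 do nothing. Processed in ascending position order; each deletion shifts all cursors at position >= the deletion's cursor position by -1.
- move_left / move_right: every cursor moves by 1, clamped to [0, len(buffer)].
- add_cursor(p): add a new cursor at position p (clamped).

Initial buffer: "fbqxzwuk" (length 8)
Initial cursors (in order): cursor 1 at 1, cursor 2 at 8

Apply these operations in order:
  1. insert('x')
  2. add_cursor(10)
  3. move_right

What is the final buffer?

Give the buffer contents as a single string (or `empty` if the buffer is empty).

Answer: fxbqxzwukx

Derivation:
After op 1 (insert('x')): buffer="fxbqxzwukx" (len 10), cursors c1@2 c2@10, authorship .1.......2
After op 2 (add_cursor(10)): buffer="fxbqxzwukx" (len 10), cursors c1@2 c2@10 c3@10, authorship .1.......2
After op 3 (move_right): buffer="fxbqxzwukx" (len 10), cursors c1@3 c2@10 c3@10, authorship .1.......2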